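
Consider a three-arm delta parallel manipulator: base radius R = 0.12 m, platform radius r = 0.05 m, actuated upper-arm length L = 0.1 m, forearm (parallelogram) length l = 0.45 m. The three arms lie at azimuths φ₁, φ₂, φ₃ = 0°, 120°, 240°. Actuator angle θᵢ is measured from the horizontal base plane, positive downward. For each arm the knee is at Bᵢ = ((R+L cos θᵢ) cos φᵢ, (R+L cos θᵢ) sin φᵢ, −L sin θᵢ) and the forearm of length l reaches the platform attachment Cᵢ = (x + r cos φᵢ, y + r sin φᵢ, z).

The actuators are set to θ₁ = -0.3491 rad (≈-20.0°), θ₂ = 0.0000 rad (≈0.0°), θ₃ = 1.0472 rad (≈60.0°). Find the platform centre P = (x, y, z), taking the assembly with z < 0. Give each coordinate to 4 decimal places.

(0.1467, 0.1615, -0.3855)

O1 = (0.1640·cos0.0°, 0.1640·sin0.0°, 0.0342) = (0.1640, 0.0000, 0.0342)
O2 = (0.1700·cos120.0°, 0.1700·sin120.0°, 0.0000) = (-0.0850, 0.1472, 0.0000)
arm 3 at φ=240.0°: ρ3 = 0.1200;  O3 = (-0.0600, -0.1039, -0.0866)
eliminate P² terms by subtracting sphere 1 from 2 and 3
linear system: -0.4979x+0.2944y = 0.0008−-0.0684z; -0.4479x+-0.2078y = -0.0062−-0.2416z
Cramer: x(z) = 0.0070-0.3626z;  y(z) = 0.0146-0.3809z
sphere 1 gives Az²+Bz+C=0 with A=1.2766, B=0.0343, C=-0.1765;  B²−4AC=0.9023;  roots -0.3855, 0.3586;  negative root z = -0.3855
x = 0.1467, y = 0.1615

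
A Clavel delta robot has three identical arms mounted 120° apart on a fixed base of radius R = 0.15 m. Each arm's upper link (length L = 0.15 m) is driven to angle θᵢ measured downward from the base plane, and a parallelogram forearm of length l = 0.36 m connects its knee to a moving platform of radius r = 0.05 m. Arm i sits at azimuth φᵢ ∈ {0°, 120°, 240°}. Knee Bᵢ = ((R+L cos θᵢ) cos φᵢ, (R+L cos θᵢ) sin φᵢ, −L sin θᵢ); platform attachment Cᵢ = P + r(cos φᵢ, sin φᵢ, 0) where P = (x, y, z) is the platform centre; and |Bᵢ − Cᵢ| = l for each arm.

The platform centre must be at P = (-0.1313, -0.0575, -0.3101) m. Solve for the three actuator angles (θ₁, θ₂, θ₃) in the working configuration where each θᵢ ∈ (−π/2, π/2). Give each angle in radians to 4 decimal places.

θ₁ = 1.0472, θ₂ = 0.4363, θ₃ = -0.0872

rotate P by −φ1: (-0.1313, -0.0575, -0.3101)
  A cos θ + B sin θ = C:  0.2313·cos θ + -0.3101·sin θ = -0.1529
  θ1 = atan2(B,A) + arccos(C/0.3869) = 1.0472
rotate P by −φ2: (0.0159, 0.1425, -0.3101)
  A cos θ + B sin θ = C:  0.0841·cos θ + -0.3101·sin θ = -0.0548
  √(A²+B²)=0.3213;  θ2 = -1.3058+1.7422 ≈ 0.4363
arm 3 (φ=240.0°): x'=0.1154, y'=-0.0850
  e−x'=-0.0154;  (l²−L²−(e−x')²−y'²−z²)/2L = 0.0116
  γ=atan2(-0.3101,-0.0154)=-1.6206;  ψ=arccos(0.0374)=1.5334;  θ3=γ+ψ≈-0.0872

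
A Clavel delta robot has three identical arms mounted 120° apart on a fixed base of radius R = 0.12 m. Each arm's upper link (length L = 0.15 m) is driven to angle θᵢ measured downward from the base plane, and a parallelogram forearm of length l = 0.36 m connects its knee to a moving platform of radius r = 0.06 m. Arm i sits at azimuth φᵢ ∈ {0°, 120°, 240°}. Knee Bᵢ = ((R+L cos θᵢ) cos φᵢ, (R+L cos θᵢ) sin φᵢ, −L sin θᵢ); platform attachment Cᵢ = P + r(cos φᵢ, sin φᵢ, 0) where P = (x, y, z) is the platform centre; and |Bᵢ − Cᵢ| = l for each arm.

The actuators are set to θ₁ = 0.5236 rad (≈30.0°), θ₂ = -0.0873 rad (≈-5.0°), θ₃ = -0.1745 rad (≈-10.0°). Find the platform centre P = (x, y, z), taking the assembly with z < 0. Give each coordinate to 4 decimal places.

(-0.0975, -0.0104, -0.2915)

arm 1 at φ=0.0°: (R−r)+L cos θ1 = 0.1899;  centre 1 = (0.1899, 0.0000, -0.0750)
φ2=120.0°: virtual centre (-0.1047, 0.1814, 0.0131), radius l
φ3=240.0°: virtual centre (-0.1039, -0.1799, 0.0260), radius l
|centre ₂|²−|centre ₁|² = 0.0023;  |centre ₃|²−|centre ₁|² = 0.0021
linear system: -0.5892x+0.3627y = 0.0023−0.1762z; -0.5875x+-0.3598y = 0.0021−0.2021z
Cramer: x(z) = -0.0038+0.3215z;  y(z) = 0.0003+0.0366z
sphere 1 gives Az²+Bz+C=0 with A=1.1047, B=0.0255, C=-0.0865;  B²−4AC=0.3827;  roots -0.2915, 0.2685;  negative root z = -0.2915
x = -0.0975, y = -0.0104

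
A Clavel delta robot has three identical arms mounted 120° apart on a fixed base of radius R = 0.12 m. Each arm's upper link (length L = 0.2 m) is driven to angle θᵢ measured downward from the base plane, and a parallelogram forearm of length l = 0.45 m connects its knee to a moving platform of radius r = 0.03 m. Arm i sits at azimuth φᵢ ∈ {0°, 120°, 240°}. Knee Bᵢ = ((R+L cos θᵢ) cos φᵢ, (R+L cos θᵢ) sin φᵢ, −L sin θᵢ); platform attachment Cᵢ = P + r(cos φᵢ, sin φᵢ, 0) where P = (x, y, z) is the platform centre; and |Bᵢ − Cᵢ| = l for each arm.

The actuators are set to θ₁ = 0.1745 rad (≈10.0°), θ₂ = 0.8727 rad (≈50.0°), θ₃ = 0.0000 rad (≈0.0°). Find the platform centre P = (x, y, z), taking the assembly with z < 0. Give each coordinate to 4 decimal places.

O1 = (0.2870·cos0.0°, 0.2870·sin0.0°, -0.0347) = (0.2870, 0.0000, -0.0347)
arm 2 at φ=120.0°: e+L cos θ2 = 0.2186;  O2 = (-0.1093, 0.1893, -0.1532)
arm 3 at φ=240.0°: e+L cos θ3 = 0.2900;  O3 = (-0.1450, -0.2511, 0.0000)
|O₂|²−|O₁|² = -0.0123;  |O₃|²−|O₁|² = 0.0005
plane₁₂: -0.7925x+0.3785y+-0.2370z = -0.0123
det = 0.7251;  x = 0.0082+-0.1279z,  y = -0.0153+0.3583z
sphere 1 gives Az²+Bz+C=0 with A=1.1447, B=0.1298, C=-0.1234;  B²−4AC=0.5818;  roots -0.3899, 0.2765;  negative root z = -0.3899
x = 0.0581, y = -0.1549

(0.0581, -0.1549, -0.3899)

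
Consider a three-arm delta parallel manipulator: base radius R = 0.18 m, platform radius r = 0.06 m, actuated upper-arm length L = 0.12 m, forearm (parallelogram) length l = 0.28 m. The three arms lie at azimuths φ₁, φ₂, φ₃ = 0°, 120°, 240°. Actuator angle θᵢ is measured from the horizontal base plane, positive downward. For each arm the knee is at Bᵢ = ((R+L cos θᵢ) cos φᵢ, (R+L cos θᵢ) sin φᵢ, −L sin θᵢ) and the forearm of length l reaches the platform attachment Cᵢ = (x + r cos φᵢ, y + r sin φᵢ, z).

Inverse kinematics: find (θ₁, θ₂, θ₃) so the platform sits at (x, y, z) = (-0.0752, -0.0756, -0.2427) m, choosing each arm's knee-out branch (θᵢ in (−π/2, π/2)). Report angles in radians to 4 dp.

φ1=0.0° → target in arm frame (-0.0752, -0.0756)
  e−x'=0.1952;  (l²−L²−(e−x')²−y'²−z²)/2L = -0.1613
  γ=atan2(-0.2427,0.1952)=-0.8934;  ψ=arccos(-0.5180)=2.1153;  θ1=γ+ψ≈1.2219
arm 2 (φ=120.0°): x'=-0.0279, y'=0.1029
  A=0.1479, B=-0.2427, C=(l²−L²−A²−y'²−z²)/(2L)=-0.1140
  γ=atan2(-0.2427,0.1479)=-1.0236;  ψ=arccos(-0.4012)=1.9836;  θ2=γ+ψ≈0.9600
φ3=240.0° → target in arm frame (0.1031, -0.0273)
  A cos θ + B sin θ = C:  0.0169·cos θ + -0.2427·sin θ = 0.0169
  θ3 = atan2(B,A) + arccos(C/0.2433) = 0.0000

θ₁ = 1.2219, θ₂ = 0.9600, θ₃ = 0.0000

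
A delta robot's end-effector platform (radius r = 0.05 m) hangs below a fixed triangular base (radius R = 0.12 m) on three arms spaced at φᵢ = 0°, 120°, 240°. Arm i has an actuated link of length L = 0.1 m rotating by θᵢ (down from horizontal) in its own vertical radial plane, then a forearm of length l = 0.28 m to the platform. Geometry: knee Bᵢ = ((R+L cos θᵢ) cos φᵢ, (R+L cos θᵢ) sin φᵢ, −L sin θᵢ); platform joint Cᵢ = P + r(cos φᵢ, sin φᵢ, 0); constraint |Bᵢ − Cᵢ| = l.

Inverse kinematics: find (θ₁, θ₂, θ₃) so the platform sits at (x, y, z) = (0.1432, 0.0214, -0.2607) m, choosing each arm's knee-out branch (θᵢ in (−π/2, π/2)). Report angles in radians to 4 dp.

θ₁ = -0.1742, θ₂ = 1.0474, θ₃ = 1.2218

rotate P by −φ1: (0.1432, 0.0214, -0.2607)
  A cos θ + B sin θ = C:  -0.0732·cos θ + -0.2607·sin θ = -0.0269
  √(A²+B²)=0.2708;  θ1 = -1.8445+1.6703 ≈ -0.1742
arm 2 (φ=120.0°): x'=-0.0531, y'=-0.1347
  e−x'=0.1231;  (l²−L²−(e−x')²−y'²−z²)/2L = -0.1643
  γ=atan2(-0.2607,0.1231)=-1.1297;  ψ=arccos(-0.5699)=2.1772;  θ2=γ+ψ≈1.0474
arm 3 (φ=240.0°): x'=-0.0901, y'=0.1133
  A cos θ + B sin θ = C:  0.1601·cos θ + -0.2607·sin θ = -0.1902
  θ3 = atan2(B,A) + arccos(C/0.3060) = 1.2218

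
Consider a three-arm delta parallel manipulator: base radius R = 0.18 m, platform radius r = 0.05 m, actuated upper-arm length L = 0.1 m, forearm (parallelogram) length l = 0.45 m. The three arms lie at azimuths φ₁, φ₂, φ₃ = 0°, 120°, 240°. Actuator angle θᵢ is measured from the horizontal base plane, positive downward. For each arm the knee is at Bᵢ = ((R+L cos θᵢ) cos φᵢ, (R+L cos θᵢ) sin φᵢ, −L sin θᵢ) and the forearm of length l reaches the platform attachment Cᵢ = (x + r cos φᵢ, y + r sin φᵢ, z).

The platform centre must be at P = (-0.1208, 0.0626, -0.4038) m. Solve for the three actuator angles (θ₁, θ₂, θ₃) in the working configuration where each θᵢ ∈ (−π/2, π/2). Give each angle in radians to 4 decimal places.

θ₁ = 0.9598, θ₂ = -0.2613, θ₃ = 0.3491

arm 1 (φ=0.0°): x'=-0.1208, y'=0.0626
  A cos θ + B sin θ = C:  0.2508·cos θ + -0.4038·sin θ = -0.1869
  θ1 = atan2(B,A) + arccos(C/0.4753) = 0.9598
φ2=120.0° → target in arm frame (0.1146, 0.0733)
  A=0.0154, B=-0.4038, C=(l²−L²−A²−y'²−z²)/(2L)=0.1192
  γ=atan2(-0.4038,0.0154)=-1.5327;  ψ=arccos(0.2949)=1.2714;  θ2=γ+ψ≈-0.2613
arm 3 (φ=240.0°): x'=0.0062, y'=-0.1359
  A=0.1238, B=-0.4038, C=(l²−L²−A²−y'²−z²)/(2L)=-0.0218
  θ3 = atan2(B,A) + arccos(C/0.4224) = 0.3491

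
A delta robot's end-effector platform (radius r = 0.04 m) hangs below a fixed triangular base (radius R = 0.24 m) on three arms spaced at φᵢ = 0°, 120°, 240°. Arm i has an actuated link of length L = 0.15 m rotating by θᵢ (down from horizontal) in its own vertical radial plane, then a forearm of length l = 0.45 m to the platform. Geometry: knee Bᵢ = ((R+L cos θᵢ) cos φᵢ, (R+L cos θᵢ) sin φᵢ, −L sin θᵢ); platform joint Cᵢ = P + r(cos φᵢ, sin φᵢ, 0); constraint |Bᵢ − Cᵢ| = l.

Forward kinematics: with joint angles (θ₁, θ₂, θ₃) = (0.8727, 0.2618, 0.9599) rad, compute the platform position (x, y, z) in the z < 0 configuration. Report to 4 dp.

arm 1 at φ=0.0°: (R−r)+L cos θ1 = 0.2964;  S1 = (0.2964, 0.0000, -0.1149)
arm 2 at φ=120.0°: (R−r)+L cos θ2 = 0.3449;  S2 = (-0.1724, 0.2987, -0.0388)
φ3=240.0°: virtual centre (-0.1430, -0.2477, -0.1229), radius l
subtract pairs → two planes through P
plane₁₂: -0.9377x+0.5974y+0.1522z = 0.0194
Cramer: x(z) = -0.0072+0.0666z;  y(z) = 0.0212-0.1502z
into |P−S₁|² = l²: 1.0270z² + 0.1830z + -0.0967 = 0;  Δ = 0.4306;  z = -0.4086 or 0.2304 → z<0 root = -0.4086
x = -0.0344, y = 0.0825

(-0.0344, 0.0825, -0.4086)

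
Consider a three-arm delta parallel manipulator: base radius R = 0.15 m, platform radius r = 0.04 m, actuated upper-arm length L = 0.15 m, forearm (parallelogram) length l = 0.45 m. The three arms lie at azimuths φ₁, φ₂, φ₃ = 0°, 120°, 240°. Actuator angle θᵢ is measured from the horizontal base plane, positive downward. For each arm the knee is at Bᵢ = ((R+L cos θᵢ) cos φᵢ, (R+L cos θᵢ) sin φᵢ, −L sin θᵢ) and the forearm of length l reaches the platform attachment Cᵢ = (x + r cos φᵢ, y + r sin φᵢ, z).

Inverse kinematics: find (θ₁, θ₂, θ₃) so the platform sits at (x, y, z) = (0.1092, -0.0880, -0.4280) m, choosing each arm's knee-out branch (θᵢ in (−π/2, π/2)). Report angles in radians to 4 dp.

arm 1 (φ=0.0°): x'=0.1092, y'=-0.0880
  A cos θ + B sin θ = C:  0.0008·cos θ + -0.4280·sin θ = -0.0364
  γ=atan2(-0.4280,0.0008)=-1.5689;  ψ=arccos(-0.0851)=1.6560;  θ1=γ+ψ≈0.0871
rotate P by −φ2: (-0.1308, -0.0506, -0.4280)
  e−x'=0.2408;  (l²−L²−(e−x')²−y'²−z²)/2L = -0.2124
  √(A²+B²)=0.4911;  θ2 = -1.0583+2.0181 ≈ 0.9598
arm 3 (φ=240.0°): x'=0.0216, y'=0.1386
  e−x'=0.0884;  (l²−L²−(e−x')²−y'²−z²)/2L = -0.1007
  θ3 = atan2(B,A) + arccos(C/0.4370) = 0.4361

θ₁ = 0.0871, θ₂ = 0.9598, θ₃ = 0.4361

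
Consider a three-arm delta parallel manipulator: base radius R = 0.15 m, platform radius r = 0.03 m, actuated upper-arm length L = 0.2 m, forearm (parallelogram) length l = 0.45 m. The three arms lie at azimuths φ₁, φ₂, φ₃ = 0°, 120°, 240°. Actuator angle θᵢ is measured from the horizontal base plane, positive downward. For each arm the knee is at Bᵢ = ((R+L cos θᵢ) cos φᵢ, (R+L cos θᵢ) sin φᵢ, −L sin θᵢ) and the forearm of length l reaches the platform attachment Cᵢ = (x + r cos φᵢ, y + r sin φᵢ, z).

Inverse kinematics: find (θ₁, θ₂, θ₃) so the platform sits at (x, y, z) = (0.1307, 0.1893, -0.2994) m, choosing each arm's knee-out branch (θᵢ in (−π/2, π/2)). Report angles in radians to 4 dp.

θ₁ = -0.3488, θ₂ = -0.1743, θ₃ = 1.1344

arm 1 (φ=0.0°): x'=0.1307, y'=0.1893
  e−x'=-0.0107;  (l²−L²−(e−x')²−y'²−z²)/2L = 0.0923
  θ1 = atan2(B,A) + arccos(C/0.2996) = -0.3488
arm 2 (φ=120.0°): x'=0.0986, y'=-0.2078
  A=0.0214, B=-0.2994, C=(l²−L²−A²−y'²−z²)/(2L)=0.0730
  θ2 = atan2(B,A) + arccos(C/0.3002) = -0.1743
rotate P by −φ3: (-0.2293, 0.0185, -0.2994)
  A cos θ + B sin θ = C:  0.3493·cos θ + -0.2994·sin θ = -0.1237
  θ3 = atan2(B,A) + arccos(C/0.4600) = 1.1344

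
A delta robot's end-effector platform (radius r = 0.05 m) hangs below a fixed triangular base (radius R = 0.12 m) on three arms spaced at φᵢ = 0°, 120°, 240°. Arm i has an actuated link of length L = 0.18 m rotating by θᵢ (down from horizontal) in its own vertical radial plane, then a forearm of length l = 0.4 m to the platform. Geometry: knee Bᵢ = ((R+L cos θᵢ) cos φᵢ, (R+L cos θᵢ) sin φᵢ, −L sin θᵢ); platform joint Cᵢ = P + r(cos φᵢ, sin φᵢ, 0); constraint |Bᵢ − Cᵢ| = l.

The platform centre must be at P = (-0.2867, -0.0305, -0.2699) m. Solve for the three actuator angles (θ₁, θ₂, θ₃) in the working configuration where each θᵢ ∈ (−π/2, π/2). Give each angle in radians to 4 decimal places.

θ₁ = 1.3964, θ₂ = 0.0001, θ₃ = -0.2622

φ1=0.0° → target in arm frame (-0.2867, -0.0305)
  A cos θ + B sin θ = C:  0.3567·cos θ + -0.2699·sin θ = -0.2039
  γ=atan2(-0.2699,0.3567)=-0.6477;  ψ=arccos(-0.4559)=2.0442;  θ1=γ+ψ≈1.3964
rotate P by −φ2: (0.1169, 0.2635, -0.2699)
  A cos θ + B sin θ = C:  -0.0469·cos θ + -0.2699·sin θ = -0.0470
  γ=atan2(-0.2699,-0.0469)=-1.7430;  ψ=arccos(-0.1714)=1.7430;  θ2=γ+ψ≈0.0001
arm 3 (φ=240.0°): x'=0.1698, y'=-0.2330
  e−x'=-0.0998;  (l²−L²−(e−x')²−y'²−z²)/2L = -0.0264
  γ=atan2(-0.2699,-0.0998)=-1.9249;  ψ=arccos(-0.0918)=1.6627;  θ3=γ+ψ≈-0.2622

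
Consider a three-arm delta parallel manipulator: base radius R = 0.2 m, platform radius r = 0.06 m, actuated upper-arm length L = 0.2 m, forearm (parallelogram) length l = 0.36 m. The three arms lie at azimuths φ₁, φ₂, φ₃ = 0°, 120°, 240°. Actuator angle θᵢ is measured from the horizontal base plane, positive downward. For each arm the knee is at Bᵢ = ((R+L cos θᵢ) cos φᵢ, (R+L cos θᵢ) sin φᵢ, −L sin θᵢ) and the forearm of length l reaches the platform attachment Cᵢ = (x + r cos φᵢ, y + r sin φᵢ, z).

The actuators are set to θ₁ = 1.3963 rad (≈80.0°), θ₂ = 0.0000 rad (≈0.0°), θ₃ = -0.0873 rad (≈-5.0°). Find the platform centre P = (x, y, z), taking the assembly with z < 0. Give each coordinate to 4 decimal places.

O1 = (0.1747·cos0.0°, 0.1747·sin0.0°, -0.1970) = (0.1747, 0.0000, -0.1970)
O2 = (0.3400·cos120.0°, 0.3400·sin120.0°, 0.0000) = (-0.1700, 0.2944, 0.0000)
O3 = (0.3392·cos240.0°, 0.3392·sin240.0°, 0.0174) = (-0.1696, -0.2938, 0.0174)
|O₂|²−|O₁|² = 0.0463;  |O₃|²−|O₁|² = 0.0461
plane₁₂: -0.6894x+0.5889y+0.3939z = 0.0463
Cramer: x(z) = -0.0670+0.5970z;  y(z) = 0.0001+0.0300z
quadratic in z: (1.3573)z²+(0.1053)z+(-0.0324)=0, √Δ=0.4323 → z ∈ {-0.1980, 0.1204}; z = -0.1980 (taking z<0)
x = -0.1852, y = -0.0058

(-0.1852, -0.0058, -0.1980)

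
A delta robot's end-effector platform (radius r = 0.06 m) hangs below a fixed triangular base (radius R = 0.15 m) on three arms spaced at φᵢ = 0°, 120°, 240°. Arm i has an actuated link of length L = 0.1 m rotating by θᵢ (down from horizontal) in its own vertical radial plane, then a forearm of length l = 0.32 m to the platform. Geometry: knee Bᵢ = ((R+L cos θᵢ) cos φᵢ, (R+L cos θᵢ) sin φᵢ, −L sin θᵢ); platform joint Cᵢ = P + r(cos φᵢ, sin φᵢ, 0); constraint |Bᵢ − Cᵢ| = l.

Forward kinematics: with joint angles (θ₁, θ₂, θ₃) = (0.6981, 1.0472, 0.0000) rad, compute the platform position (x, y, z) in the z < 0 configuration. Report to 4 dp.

(-0.0158, -0.1067, -0.3046)

φ1=0.0°: virtual centre (0.1666, 0.0000, -0.0643), radius l
centre 2 = (0.1400·cos120.0°, 0.1400·sin120.0°, -0.0866) = (-0.0700, 0.1212, -0.0866)
φ3=240.0°: virtual centre (-0.0950, -0.1645, 0.0000), radius l
|centre ₂|²−|centre ₁|² = -0.0048;  |centre ₃|²−|centre ₁|² = 0.0042
plane₁₂: -0.4732x+0.2425y+-0.0447z = -0.0048
det = 0.2826;  x = 0.0020+0.0583z,  y = -0.0159+0.2979z
quadratic in z: (1.0922)z²+(0.0999)z+(-0.0709)=0, √Δ=0.5655 → z ∈ {-0.3046, 0.2132}; z = -0.3046 (taking z<0)
x = -0.0158, y = -0.1067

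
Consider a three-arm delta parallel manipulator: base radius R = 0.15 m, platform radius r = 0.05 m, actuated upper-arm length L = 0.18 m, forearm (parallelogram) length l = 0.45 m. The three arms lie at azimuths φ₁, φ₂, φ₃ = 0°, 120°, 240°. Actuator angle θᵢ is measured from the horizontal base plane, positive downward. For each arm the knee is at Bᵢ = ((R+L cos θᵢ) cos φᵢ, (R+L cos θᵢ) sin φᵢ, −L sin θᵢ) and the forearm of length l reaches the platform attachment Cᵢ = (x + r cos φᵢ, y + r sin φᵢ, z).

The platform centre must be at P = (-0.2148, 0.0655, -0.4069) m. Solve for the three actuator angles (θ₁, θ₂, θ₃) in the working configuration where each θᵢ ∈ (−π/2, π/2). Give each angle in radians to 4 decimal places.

rotate P by −φ1: (-0.2148, 0.0655, -0.4069)
  e−x'=0.3148;  (l²−L²−(e−x')²−y'²−z²)/2L = -0.2746
  θ1 = atan2(B,A) + arccos(C/0.5145) = 1.2215
arm 2 (φ=120.0°): x'=0.1641, y'=0.1533
  A=-0.0641, B=-0.4069, C=(l²−L²−A²−y'²−z²)/(2L)=-0.0641
  θ2 = atan2(B,A) + arccos(C/0.4119) = -0.0001
arm 3 (φ=240.0°): x'=0.0507, y'=-0.2188
  A=0.0493, B=-0.4069, C=(l²−L²−A²−y'²−z²)/(2L)=-0.1271
  γ=atan2(-0.4069,0.0493)=-1.4502;  ψ=arccos(-0.3101)=1.8861;  θ3=γ+ψ≈0.4360

θ₁ = 1.2215, θ₂ = -0.0001, θ₃ = 0.4360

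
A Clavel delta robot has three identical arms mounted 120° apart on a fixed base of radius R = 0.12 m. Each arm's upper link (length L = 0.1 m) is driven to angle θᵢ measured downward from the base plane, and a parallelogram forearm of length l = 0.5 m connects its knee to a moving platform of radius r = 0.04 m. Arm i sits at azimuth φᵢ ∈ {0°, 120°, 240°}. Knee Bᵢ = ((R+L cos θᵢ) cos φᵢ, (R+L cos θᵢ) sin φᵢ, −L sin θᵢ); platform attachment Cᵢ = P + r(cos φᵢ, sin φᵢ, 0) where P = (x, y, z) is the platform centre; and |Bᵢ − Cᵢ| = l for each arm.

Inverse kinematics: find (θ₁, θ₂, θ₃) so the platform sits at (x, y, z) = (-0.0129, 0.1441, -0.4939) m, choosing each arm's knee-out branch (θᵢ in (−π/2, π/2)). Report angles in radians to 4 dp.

rotate P by −φ1: (-0.0129, 0.1441, -0.4939)
  A=0.0929, B=-0.4939, C=(l²−L²−A²−y'²−z²)/(2L)=-0.1667
  θ1 = atan2(B,A) + arccos(C/0.5026) = 0.5239
arm 2 (φ=120.0°): x'=0.1312, y'=-0.0609
  A=-0.0512, B=-0.4939, C=(l²−L²−A²−y'²−z²)/(2L)=-0.0513
  √(A²+B²)=0.4966;  θ2 = -1.6742+1.6744 ≈ 0.0002
rotate P by −φ3: (-0.1183, -0.0832, -0.4939)
  e−x'=0.1983;  (l²−L²−(e−x')²−y'²−z²)/2L = -0.2510
  θ3 = atan2(B,A) + arccos(C/0.5322) = 0.8730

θ₁ = 0.5239, θ₂ = 0.0002, θ₃ = 0.8730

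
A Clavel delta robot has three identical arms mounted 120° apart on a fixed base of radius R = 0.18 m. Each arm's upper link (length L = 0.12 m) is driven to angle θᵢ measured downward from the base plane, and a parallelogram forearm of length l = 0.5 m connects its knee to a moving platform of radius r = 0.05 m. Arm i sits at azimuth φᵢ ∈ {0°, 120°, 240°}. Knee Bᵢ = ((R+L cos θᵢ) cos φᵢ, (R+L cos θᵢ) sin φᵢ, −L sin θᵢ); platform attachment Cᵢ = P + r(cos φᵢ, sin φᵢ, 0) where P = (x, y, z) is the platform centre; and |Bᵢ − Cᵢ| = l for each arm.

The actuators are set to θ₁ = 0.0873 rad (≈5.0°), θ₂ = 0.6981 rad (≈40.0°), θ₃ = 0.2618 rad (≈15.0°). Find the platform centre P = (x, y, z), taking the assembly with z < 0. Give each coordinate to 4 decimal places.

centre 1 = (0.2495·cos0.0°, 0.2495·sin0.0°, -0.0105) = (0.2495, 0.0000, -0.0105)
arm 2 at φ=120.0°: (R−r)+L cos θ2 = 0.2219;  centre 2 = (-0.1110, 0.1922, -0.0771)
arm 3 at φ=240.0°: (R−r)+L cos θ3 = 0.2459;  centre 3 = (-0.1230, -0.2130, -0.0311)
|centre ₂|²−|centre ₁|² = -0.0072;  |centre ₃|²−|centre ₁|² = -0.0009
plane₁₂: -0.7210x+0.3844y+-0.1333z = -0.0072
Cramer: x(z) = 0.0058-0.1224z;  y(z) = -0.0079+0.1173z
quadratic in z: (1.0287)z²+(0.0787)z+(-0.1904)=0, √Δ=0.8886 → z ∈ {-0.4702, 0.3936}; z = -0.4702 (taking z<0)
x = 0.0633, y = -0.0630

(0.0633, -0.0630, -0.4702)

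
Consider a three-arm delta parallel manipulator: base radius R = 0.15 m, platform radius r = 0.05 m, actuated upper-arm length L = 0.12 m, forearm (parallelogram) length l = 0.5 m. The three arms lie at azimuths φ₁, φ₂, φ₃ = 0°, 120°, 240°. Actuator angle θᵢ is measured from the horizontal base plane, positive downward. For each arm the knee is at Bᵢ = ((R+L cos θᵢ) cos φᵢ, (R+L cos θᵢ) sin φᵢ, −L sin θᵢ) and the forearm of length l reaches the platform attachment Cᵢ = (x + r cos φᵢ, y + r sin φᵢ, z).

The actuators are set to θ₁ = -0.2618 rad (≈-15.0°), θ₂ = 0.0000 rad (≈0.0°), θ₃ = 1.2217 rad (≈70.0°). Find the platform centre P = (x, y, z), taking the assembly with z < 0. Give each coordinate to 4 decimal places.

(0.1548, 0.1977, -0.4241)

O1 = (0.2159·cos0.0°, 0.2159·sin0.0°, 0.0311) = (0.2159, 0.0000, 0.0311)
φ2=120.0°: virtual centre (-0.1100, 0.1905, 0.0000), radius l
φ3=240.0°: virtual centre (-0.0705, -0.1221, -0.1128), radius l
subtract pairs → two planes through P
[-0.6518 0.3811 -0.0621]·P = 0.0008;  [-0.5729 -0.2443 -0.2876]·P = -0.0150
det = 0.3775;  x = 0.0146+-0.3305z,  y = 0.0271+-0.4024z
sphere 1 gives Az²+Bz+C=0 with A=1.2711, B=0.0492, C=-0.2078;  B²−4AC=1.0588;  roots -0.4241, 0.3854;  negative root z = -0.4241
x = 0.1548, y = 0.1977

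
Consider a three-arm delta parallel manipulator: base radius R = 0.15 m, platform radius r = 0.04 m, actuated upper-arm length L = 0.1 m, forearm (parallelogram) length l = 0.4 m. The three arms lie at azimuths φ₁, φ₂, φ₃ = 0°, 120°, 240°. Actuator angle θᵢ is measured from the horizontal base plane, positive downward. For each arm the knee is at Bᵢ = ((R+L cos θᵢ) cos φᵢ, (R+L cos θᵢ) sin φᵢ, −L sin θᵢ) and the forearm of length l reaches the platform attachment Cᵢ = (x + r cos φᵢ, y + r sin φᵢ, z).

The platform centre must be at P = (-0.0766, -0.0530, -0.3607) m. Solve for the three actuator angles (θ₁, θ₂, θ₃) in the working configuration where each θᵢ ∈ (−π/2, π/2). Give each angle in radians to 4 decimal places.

θ₁ = 0.6975, θ₂ = 0.3488, θ₃ = -0.1750

rotate P by −φ1: (-0.0766, -0.0530, -0.3607)
  A cos θ + B sin θ = C:  0.1866·cos θ + -0.3607·sin θ = -0.0887
  √(A²+B²)=0.4061;  θ1 = -1.0934+1.7909 ≈ 0.6975
φ2=120.0° → target in arm frame (-0.0076, 0.0928)
  A=0.1176, B=-0.3607, C=(l²−L²−A²−y'²−z²)/(2L)=-0.0128
  √(A²+B²)=0.3794;  θ2 = -1.2556+1.6044 ≈ 0.3488
arm 3 (φ=240.0°): x'=0.0842, y'=-0.0398
  e−x'=0.0258;  (l²−L²−(e−x')²−y'²−z²)/2L = 0.0882
  γ=atan2(-0.3607,0.0258)=-1.4994;  ψ=arccos(0.2439)=1.3244;  θ3=γ+ψ≈-0.1750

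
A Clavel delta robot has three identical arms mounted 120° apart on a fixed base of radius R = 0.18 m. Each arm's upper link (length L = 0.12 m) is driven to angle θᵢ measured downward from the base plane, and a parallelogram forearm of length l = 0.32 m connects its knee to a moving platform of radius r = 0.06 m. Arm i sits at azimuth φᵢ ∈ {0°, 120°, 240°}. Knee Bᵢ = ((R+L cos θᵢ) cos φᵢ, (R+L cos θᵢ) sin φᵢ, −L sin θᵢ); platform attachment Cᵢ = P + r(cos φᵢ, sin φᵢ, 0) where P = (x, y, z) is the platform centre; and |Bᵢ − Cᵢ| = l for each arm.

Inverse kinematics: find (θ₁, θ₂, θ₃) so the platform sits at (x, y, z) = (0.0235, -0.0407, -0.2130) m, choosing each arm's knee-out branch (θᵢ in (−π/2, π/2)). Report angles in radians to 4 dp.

θ₁ = -0.1740, θ₂ = 0.4360, θ₃ = -0.1740

φ1=0.0° → target in arm frame (0.0235, -0.0407)
  A cos θ + B sin θ = C:  0.0965·cos θ + -0.2130·sin θ = 0.1319
  θ1 = atan2(B,A) + arccos(C/0.2338) = -0.1740
rotate P by −φ2: (-0.0470, 0.0000, -0.2130)
  e−x'=0.1670;  (l²−L²−(e−x')²−y'²−z²)/2L = 0.0614
  θ2 = atan2(B,A) + arccos(C/0.2707) = 0.4360
φ3=240.0° → target in arm frame (0.0235, 0.0407)
  A cos θ + B sin θ = C:  0.0965·cos θ + -0.2130·sin θ = 0.1319
  θ3 = atan2(B,A) + arccos(C/0.2338) = -0.1740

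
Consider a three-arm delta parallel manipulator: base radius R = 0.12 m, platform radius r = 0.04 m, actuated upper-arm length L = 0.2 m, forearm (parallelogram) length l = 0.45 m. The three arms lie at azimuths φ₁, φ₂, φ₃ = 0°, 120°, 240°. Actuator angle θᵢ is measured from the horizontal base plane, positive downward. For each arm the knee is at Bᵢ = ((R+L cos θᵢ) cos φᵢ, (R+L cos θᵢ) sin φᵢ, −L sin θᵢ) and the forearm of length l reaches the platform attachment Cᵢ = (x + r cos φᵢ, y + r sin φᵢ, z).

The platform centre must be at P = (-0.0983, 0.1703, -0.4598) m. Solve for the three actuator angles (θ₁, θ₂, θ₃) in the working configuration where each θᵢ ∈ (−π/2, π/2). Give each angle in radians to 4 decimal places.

θ₁ = 0.9597, θ₂ = 0.0873, θ₃ = 0.9598

arm 1 (φ=0.0°): x'=-0.0983, y'=0.1703
  e−x'=0.1783;  (l²−L²−(e−x')²−y'²−z²)/2L = -0.2743
  √(A²+B²)=0.4932;  θ1 = -1.2009+2.1605 ≈ 0.9597
φ2=120.0° → target in arm frame (0.1966, 0.0000)
  A cos θ + B sin θ = C:  -0.1166·cos θ + -0.4598·sin θ = -0.1563
  γ=atan2(-0.4598,-0.1166)=-1.8192;  ψ=arccos(-0.3295)=1.9066;  θ2=γ+ψ≈0.0873
φ3=240.0° → target in arm frame (-0.0983, -0.1703)
  e−x'=0.1783;  (l²−L²−(e−x')²−y'²−z²)/2L = -0.2743
  γ=atan2(-0.4598,0.1783)=-1.2008;  ψ=arccos(-0.5562)=2.1606;  θ3=γ+ψ≈0.9598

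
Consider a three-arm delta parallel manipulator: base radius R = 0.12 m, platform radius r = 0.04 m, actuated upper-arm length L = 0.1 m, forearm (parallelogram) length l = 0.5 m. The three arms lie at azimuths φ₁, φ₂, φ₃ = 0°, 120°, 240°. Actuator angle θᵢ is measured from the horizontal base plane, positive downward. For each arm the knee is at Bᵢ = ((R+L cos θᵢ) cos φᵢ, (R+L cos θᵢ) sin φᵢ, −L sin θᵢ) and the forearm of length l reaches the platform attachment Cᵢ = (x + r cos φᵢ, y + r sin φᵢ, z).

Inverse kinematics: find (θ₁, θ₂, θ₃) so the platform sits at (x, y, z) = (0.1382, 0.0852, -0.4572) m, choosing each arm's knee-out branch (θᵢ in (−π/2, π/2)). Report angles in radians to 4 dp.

θ₁ = -0.3489, θ₂ = 0.1745, θ₃ = 0.6984

arm 1 (φ=0.0°): x'=0.1382, y'=0.0852
  A cos θ + B sin θ = C:  -0.0582·cos θ + -0.4572·sin θ = 0.1016
  √(A²+B²)=0.4609;  θ1 = -1.6974+1.3485 ≈ -0.3489
φ2=120.0° → target in arm frame (0.0047, -0.1623)
  A cos θ + B sin θ = C:  0.0753·cos θ + -0.4572·sin θ = -0.0052
  γ=atan2(-0.4572,0.0753)=-1.4075;  ψ=arccos(-0.0112)=1.5820;  θ2=γ+ψ≈0.1745
rotate P by −φ3: (-0.1429, 0.0771, -0.4572)
  e−x'=0.2229;  (l²−L²−(e−x')²−y'²−z²)/2L = -0.1233
  γ=atan2(-0.4572,0.2229)=-1.1172;  ψ=arccos(-0.2423)=1.8156;  θ3=γ+ψ≈0.6984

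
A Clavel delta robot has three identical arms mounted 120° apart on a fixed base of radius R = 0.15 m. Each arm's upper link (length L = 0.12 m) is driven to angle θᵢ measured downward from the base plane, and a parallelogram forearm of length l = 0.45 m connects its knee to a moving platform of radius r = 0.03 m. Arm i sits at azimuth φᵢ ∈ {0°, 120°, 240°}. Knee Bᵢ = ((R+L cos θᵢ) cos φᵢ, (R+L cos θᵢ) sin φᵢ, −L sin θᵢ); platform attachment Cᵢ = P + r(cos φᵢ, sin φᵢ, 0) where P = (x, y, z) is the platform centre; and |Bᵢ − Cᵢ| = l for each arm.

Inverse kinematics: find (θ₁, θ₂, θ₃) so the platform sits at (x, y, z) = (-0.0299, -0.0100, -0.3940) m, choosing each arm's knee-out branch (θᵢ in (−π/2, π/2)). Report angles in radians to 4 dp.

θ₁ = 0.2616, θ₂ = 0.0869, θ₃ = 0.0000

arm 1 (φ=0.0°): x'=-0.0299, y'=-0.0100
  A=0.1499, B=-0.3940, C=(l²−L²−A²−y'²−z²)/(2L)=0.0429
  γ=atan2(-0.3940,0.1499)=-1.2073;  ψ=arccos(0.1017)=1.4689;  θ1=γ+ψ≈0.2616
arm 2 (φ=120.0°): x'=0.0063, y'=0.0309
  A cos θ + B sin θ = C:  0.1137·cos θ + -0.3940·sin θ = 0.0791
  θ2 = atan2(B,A) + arccos(C/0.4101) = 0.0869
arm 3 (φ=240.0°): x'=0.0236, y'=-0.0209
  A=0.0964, B=-0.3940, C=(l²−L²−A²−y'²−z²)/(2L)=0.0964
  θ3 = atan2(B,A) + arccos(C/0.4056) = 0.0000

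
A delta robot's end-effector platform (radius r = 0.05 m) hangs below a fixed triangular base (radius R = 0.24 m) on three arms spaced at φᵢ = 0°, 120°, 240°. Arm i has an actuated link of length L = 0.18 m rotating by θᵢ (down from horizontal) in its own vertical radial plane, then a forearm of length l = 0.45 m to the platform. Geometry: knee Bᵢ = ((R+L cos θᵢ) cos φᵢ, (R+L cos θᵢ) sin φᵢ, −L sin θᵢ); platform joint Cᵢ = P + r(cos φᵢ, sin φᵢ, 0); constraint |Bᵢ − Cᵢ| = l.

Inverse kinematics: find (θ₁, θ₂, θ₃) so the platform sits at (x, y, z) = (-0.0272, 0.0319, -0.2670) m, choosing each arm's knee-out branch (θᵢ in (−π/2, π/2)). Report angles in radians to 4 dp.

rotate P by −φ1: (-0.0272, 0.0319, -0.2670)
  A=0.2172, B=-0.2670, C=(l²−L²−A²−y'²−z²)/(2L)=0.1406
  θ1 = atan2(B,A) + arccos(C/0.3442) = 0.2621
rotate P by −φ2: (0.0412, 0.0076, -0.2670)
  e−x'=0.1488;  (l²−L²−(e−x')²−y'²−z²)/2L = 0.2128
  γ=atan2(-0.2670,0.1488)=-1.0624;  ψ=arccos(0.6963)=0.8005;  θ2=γ+ψ≈-0.2619
arm 3 (φ=240.0°): x'=-0.0140, y'=-0.0395
  A=0.2040, B=-0.2670, C=(l²−L²−A²−y'²−z²)/(2L)=0.1545
  √(A²+B²)=0.3360;  θ3 = -0.9183+1.0930 ≈ 0.1747

θ₁ = 0.2621, θ₂ = -0.2619, θ₃ = 0.1747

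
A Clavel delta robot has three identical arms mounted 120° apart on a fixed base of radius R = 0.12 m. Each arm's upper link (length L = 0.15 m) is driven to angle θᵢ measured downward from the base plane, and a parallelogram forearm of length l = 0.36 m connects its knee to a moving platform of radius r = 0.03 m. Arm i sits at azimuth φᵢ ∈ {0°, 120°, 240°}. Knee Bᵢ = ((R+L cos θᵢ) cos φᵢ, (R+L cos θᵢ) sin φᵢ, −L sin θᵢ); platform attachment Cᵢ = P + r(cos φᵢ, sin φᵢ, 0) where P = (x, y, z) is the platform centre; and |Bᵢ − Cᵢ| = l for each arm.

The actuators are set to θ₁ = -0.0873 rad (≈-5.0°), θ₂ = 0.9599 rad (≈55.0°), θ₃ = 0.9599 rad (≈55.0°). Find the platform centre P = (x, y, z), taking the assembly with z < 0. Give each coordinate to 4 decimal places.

O1 = (0.2394·cos0.0°, 0.2394·sin0.0°, 0.0131) = (0.2394, 0.0000, 0.0131)
arm 2 at φ=120.0°: (R−r)+L cos θ2 = 0.1760;  O2 = (-0.0880, 0.1525, -0.1229)
φ3=240.0°: virtual centre (-0.0880, -0.1525, -0.1229), radius l
eliminate P² terms by subtracting sphere 1 from 2 and 3
plane₁₂: -0.6549x+0.3049y+-0.2719z = -0.0114
Cramer: x(z) = 0.0174-0.4152z;  y(z) = 0.0000+0.0000z
quadratic in z: (1.1724)z²+(0.1582)z+(-0.0801)=0, √Δ=0.6331 → z ∈ {-0.3375, 0.2026}; z = -0.3375 (taking z<0)
x = 0.1575, y = 0.0000

(0.1575, 0.0000, -0.3375)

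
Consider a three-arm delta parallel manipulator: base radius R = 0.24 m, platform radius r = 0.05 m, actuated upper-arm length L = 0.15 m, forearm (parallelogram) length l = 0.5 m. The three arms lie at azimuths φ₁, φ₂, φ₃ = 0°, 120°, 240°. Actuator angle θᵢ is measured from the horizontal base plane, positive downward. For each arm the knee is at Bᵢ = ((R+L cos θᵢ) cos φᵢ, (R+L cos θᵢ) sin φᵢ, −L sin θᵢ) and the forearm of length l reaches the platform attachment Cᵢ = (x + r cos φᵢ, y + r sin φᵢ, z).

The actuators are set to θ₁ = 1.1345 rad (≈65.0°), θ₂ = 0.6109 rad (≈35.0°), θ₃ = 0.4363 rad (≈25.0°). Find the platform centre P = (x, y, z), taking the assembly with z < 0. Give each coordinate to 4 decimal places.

(-0.1022, -0.0232, -0.4867)

S1 = (0.2534·cos0.0°, 0.2534·sin0.0°, -0.1359) = (0.2534, 0.0000, -0.1359)
φ2=120.0°: virtual centre (-0.1564, 0.2710, -0.0860), radius l
arm 3 at φ=240.0°: ρ3 = 0.3259;  S3 = (-0.1630, -0.2823, -0.0634)
subtract pairs → two planes through P
linear system: -0.8196x+0.5419y = 0.0226−0.0998z; -0.8327x+-0.5646y = 0.0276−0.1451z
Cramer: x(z) = -0.0303+0.1477z;  y(z) = -0.0041+0.0392z
quadratic in z: (1.0234)z²+(0.1878)z+(-0.1510)=0, √Δ=0.8084 → z ∈ {-0.4867, 0.3032}; z = -0.4867 (taking z<0)
x = -0.1022, y = -0.0232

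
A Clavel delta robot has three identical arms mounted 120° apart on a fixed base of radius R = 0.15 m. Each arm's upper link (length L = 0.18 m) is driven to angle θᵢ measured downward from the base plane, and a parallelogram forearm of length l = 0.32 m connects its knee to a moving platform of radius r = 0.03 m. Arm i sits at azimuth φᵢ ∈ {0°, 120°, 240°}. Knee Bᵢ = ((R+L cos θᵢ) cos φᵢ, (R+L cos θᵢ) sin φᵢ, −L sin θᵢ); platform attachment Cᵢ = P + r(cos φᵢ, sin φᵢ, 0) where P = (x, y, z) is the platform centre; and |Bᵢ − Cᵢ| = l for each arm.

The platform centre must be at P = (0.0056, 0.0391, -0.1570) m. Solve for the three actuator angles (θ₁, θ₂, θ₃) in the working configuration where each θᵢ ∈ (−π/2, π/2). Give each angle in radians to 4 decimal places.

θ₁ = 0.1747, θ₂ = -0.0877, θ₃ = 0.5235

φ1=0.0° → target in arm frame (0.0056, 0.0391)
  A cos θ + B sin θ = C:  0.1144·cos θ + -0.1570·sin θ = 0.0854
  γ=atan2(-0.1570,0.1144)=-0.9411;  ψ=arccos(0.4395)=1.1158;  θ1=γ+ψ≈0.1747
φ2=120.0° → target in arm frame (0.0311, -0.0244)
  e−x'=0.0889;  (l²−L²−(e−x')²−y'²−z²)/2L = 0.1023
  √(A²+B²)=0.1804;  θ2 = -1.0554+0.9677 ≈ -0.0877
rotate P by −φ3: (-0.0367, -0.0147, -0.1570)
  e−x'=0.1567;  (l²−L²−(e−x')²−y'²−z²)/2L = 0.0572
  √(A²+B²)=0.2218;  θ3 = -0.7865+1.3099 ≈ 0.5235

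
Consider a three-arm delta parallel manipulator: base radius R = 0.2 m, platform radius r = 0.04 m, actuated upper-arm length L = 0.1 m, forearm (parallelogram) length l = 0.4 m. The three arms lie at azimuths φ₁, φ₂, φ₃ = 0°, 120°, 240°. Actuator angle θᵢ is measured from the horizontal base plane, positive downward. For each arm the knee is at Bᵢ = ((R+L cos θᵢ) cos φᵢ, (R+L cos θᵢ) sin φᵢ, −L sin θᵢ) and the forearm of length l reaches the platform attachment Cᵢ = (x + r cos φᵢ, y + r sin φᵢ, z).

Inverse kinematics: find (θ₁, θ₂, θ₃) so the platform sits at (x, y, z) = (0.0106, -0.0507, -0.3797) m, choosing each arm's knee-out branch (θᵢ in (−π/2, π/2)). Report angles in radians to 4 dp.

φ1=0.0° → target in arm frame (0.0106, -0.0507)
  A cos θ + B sin θ = C:  0.1494·cos θ + -0.3797·sin θ = -0.0953
  √(A²+B²)=0.4080;  θ1 = -1.1959+1.8066 ≈ 0.6106
arm 2 (φ=120.0°): x'=-0.0492, y'=0.0162
  A=0.2092, B=-0.3797, C=(l²−L²−A²−y'²−z²)/(2L)=-0.1910
  θ2 = atan2(B,A) + arccos(C/0.4335) = 0.9599
rotate P by −φ3: (0.0386, 0.0345, -0.3797)
  e−x'=0.1214;  (l²−L²−(e−x')²−y'²−z²)/2L = -0.0505
  √(A²+B²)=0.3986;  θ3 = -1.2614+1.6978 ≈ 0.4365

θ₁ = 0.6106, θ₂ = 0.9599, θ₃ = 0.4365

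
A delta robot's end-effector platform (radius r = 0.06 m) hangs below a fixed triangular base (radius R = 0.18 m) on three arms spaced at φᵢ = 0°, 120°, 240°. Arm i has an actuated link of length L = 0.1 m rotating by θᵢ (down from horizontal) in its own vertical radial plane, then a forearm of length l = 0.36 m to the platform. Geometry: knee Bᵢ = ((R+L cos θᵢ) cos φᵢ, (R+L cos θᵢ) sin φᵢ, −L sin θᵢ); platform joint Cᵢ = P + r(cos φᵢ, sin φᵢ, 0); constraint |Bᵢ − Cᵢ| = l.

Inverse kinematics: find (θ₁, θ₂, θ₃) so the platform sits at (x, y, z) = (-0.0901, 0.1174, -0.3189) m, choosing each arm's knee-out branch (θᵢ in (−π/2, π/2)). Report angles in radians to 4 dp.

arm 1 (φ=0.0°): x'=-0.0901, y'=0.1174
  A cos θ + B sin θ = C:  0.2101·cos θ + -0.3189·sin θ = -0.2001
  γ=atan2(-0.3189,0.2101)=-0.9882;  ψ=arccos(-0.5240)=2.1223;  θ1=γ+ψ≈1.1341
rotate P by −φ2: (0.1467, 0.0193, -0.3189)
  A cos θ + B sin θ = C:  -0.0267·cos θ + -0.3189·sin θ = 0.0841
  γ=atan2(-0.3189,-0.0267)=-1.6544;  ψ=arccos(0.2627)=1.3050;  θ2=γ+ψ≈-0.3494
arm 3 (φ=240.0°): x'=-0.0566, y'=-0.1367
  A cos θ + B sin θ = C:  0.1766·cos θ + -0.3189·sin θ = -0.1599
  √(A²+B²)=0.3645;  θ3 = -1.0650+2.0250 ≈ 0.9600

θ₁ = 1.1341, θ₂ = -0.3494, θ₃ = 0.9600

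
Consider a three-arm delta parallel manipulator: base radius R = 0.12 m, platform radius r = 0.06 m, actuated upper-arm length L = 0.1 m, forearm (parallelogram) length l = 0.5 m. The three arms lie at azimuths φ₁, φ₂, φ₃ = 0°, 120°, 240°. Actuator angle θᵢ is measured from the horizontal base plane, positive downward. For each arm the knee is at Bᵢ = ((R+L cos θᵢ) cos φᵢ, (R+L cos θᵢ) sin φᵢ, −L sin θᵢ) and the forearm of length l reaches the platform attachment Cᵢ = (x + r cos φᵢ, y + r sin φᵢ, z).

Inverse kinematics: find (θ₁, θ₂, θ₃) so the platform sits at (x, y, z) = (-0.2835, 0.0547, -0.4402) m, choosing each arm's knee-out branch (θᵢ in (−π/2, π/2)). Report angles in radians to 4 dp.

θ₁ = 1.3961, θ₂ = -0.0873, θ₃ = 0.2616

φ1=0.0° → target in arm frame (-0.2835, 0.0547)
  A=0.3435, B=-0.4402, C=(l²−L²−A²−y'²−z²)/(2L)=-0.3738
  θ1 = atan2(B,A) + arccos(C/0.5584) = 1.3961
rotate P by −φ2: (0.1891, 0.2182, -0.4402)
  e−x'=-0.1291;  (l²−L²−(e−x')²−y'²−z²)/2L = -0.0902
  θ2 = atan2(B,A) + arccos(C/0.4587) = -0.0873
arm 3 (φ=240.0°): x'=0.0944, y'=-0.2729
  A=-0.0344, B=-0.4402, C=(l²−L²−A²−y'²−z²)/(2L)=-0.1471
  θ3 = atan2(B,A) + arccos(C/0.4415) = 0.2616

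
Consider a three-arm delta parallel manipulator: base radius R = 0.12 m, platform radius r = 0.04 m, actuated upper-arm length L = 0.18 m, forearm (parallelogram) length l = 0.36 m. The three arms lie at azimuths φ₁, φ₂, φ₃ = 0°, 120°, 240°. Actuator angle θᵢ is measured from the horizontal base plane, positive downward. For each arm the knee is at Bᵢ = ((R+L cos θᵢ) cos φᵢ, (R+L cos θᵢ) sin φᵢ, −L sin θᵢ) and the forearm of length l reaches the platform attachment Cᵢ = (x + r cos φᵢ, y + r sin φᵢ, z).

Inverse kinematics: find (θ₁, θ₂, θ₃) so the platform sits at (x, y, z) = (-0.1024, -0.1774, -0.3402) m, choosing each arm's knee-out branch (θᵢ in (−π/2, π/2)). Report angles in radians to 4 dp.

φ1=0.0° → target in arm frame (-0.1024, -0.1774)
  A=0.1824, B=-0.3402, C=(l²−L²−A²−y'²−z²)/(2L)=-0.2313
  θ1 = atan2(B,A) + arccos(C/0.3860) = 1.1347
φ2=120.0° → target in arm frame (-0.1024, 0.1774)
  e−x'=0.1824;  (l²−L²−(e−x')²−y'²−z²)/2L = -0.2313
  θ2 = atan2(B,A) + arccos(C/0.3860) = 1.1348
arm 3 (φ=240.0°): x'=0.2048, y'=0.0000
  e−x'=-0.1248;  (l²−L²−(e−x')²−y'²−z²)/2L = -0.0948
  √(A²+B²)=0.3624;  θ3 = -1.9225+1.8354 ≈ -0.0871

θ₁ = 1.1347, θ₂ = 1.1348, θ₃ = -0.0871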